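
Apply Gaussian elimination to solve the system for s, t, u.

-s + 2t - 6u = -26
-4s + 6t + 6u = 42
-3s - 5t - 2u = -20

(0, 2, 5)

Forward elimination on [A|b]:
R2 <- R2 - (4)*R1:  [   0   -2   30  146 ]
R3 <- R3 - (3)*R1:  [   0  -11   16   58 ]
R3 <- R3 - (11/2)*R2:  [    0     0  -149  -745 ]
Row echelon form:
[ -1   2    -6  |   -26 ]
[  0  -2    30  |   146 ]
[  0   0  -149  |  -745 ]
Back-substitution:
u = (-745) / -149 = 5
t = (146 - (30)*(5)) / -2 = 2
s = (-26 - (2)*(2) - (-6)*(5)) / -1 = 0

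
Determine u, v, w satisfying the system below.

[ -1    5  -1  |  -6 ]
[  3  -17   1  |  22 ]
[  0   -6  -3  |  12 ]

Forward elimination on [A|b]:
R2 <- R2 - (-3)*R1:  [  0  -2  -2   4 ]
R3 <- R3 - (3)*R2:  [ 0  0  3  0 ]
Row echelon form:
[ -1   5  -1  |  -6 ]
[  0  -2  -2  |   4 ]
[  0   0   3  |   0 ]
Back-substitution:
w = (0) / 3 = 0
v = (4 - (-2)*(0)) / -2 = -2
u = (-6 - (5)*(-2) - (-1)*(0)) / -1 = -4

(-4, -2, 0)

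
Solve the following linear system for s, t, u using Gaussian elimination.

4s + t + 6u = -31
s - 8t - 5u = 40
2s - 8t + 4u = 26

Forward elimination on [A|b]:
R2 <- R2 - (1/4)*R1:  [     0  -33/4  -13/2  191/4 ]
R3 <- R3 - (1/2)*R1:  [     0  -17/2      1   83/2 ]
R3 <- R3 - (34/33)*R2:  [       0        0   254/33  -254/33 ]
Row echelon form:
[ 4      1       6  |      -31 ]
[ 0  -33/4   -13/2  |    191/4 ]
[ 0      0  254/33  |  -254/33 ]
Back-substitution:
u = (-254/33) / (254/33) = -1
t = (191/4 - (-13/2)*(-1)) / (-33/4) = -5
s = (-31 - (1)*(-5) - (6)*(-1)) / 4 = -5

(-5, -5, -1)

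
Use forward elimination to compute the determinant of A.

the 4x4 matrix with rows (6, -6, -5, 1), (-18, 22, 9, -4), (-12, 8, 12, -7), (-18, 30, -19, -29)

Forward elimination:
R2 <- R2 - (-3)*R1:  [  0   4  -6  -1 ]
R3 <- R3 - (-2)*R1:  [  0  -4   2  -5 ]
R4 <- R4 - (-3)*R1:  [   0   12  -34  -26 ]
R3 <- R3 - (-1)*R2:  [  0   0  -4  -6 ]
R4 <- R4 - (3)*R2:  [   0    0  -16  -23 ]
R4 <- R4 - (4)*R3:  [ 0  0  0  1 ]
Upper-triangular form:
[ 6  -6  -5   1 ]
[ 0   4  -6  -1 ]
[ 0   0  -4  -6 ]
[ 0   0   0   1 ]
det(A) = (-1)^0 * (6) * (4) * (-4) * (1) = -96  (0 row swaps -> sign +1)

det(A) = -96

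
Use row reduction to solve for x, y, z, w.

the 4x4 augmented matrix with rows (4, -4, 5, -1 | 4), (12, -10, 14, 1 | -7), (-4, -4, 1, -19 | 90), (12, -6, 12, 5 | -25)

Forward elimination on [A|b]:
R2 <- R2 - (3)*R1:  [   0    2   -1    4  -19 ]
R3 <- R3 - (-1)*R1:  [   0   -8    6  -20   94 ]
R4 <- R4 - (3)*R1:  [   0    6   -3    8  -37 ]
R3 <- R3 - (-4)*R2:  [  0   0   2  -4  18 ]
R4 <- R4 - (3)*R2:  [  0   0   0  -4  20 ]
Row echelon form:
[ 4  -4   5  -1  |    4 ]
[ 0   2  -1   4  |  -19 ]
[ 0   0   2  -4  |   18 ]
[ 0   0   0  -4  |   20 ]
Back-substitution:
w = (20) / -4 = -5
z = (18 - (-4)*(-5)) / 2 = -1
y = (-19 - (-1)*(-1) - (4)*(-5)) / 2 = 0
x = (4 - (-4)*(0) - (5)*(-1) - (-1)*(-5)) / 4 = 1

(1, 0, -1, -5)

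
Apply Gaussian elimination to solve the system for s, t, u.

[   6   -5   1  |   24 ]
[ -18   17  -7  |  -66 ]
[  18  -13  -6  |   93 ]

(2, -3, -3)

Forward elimination on [A|b]:
R2 <- R2 - (-3)*R1:  [  0   2  -4   6 ]
R3 <- R3 - (3)*R1:  [  0   2  -9  21 ]
R3 <- R3 - (1)*R2:  [  0   0  -5  15 ]
Row echelon form:
[ 6  -5   1  |  24 ]
[ 0   2  -4  |   6 ]
[ 0   0  -5  |  15 ]
Back-substitution:
u = (15) / -5 = -3
t = (6 - (-4)*(-3)) / 2 = -3
s = (24 - (-5)*(-3) - (1)*(-3)) / 6 = 2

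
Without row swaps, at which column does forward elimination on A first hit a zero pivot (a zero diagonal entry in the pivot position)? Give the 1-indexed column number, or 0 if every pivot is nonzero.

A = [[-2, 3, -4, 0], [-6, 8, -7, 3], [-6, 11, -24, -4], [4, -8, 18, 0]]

first zero-pivot column = 0

Naive forward elimination:
R2 <- R2 - (3)*R1:  [  0  -1   5   3 ]
R3 <- R3 - (3)*R1:  [   0    2  -12   -4 ]
R4 <- R4 - (-2)*R1:  [  0  -2  10   0 ]
R3 <- R3 - (-2)*R2:  [  0   0  -2   2 ]
R4 <- R4 - (2)*R2:  [  0   0   0  -6 ]
All pivots nonzero; naive elimination completes without hitting a zero pivot.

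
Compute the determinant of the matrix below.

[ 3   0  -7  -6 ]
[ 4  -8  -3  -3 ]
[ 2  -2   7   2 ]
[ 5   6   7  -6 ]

Forward elimination:
R2 <- R2 - (4/3)*R1:  [    0    -8  19/3     5 ]
R3 <- R3 - (2/3)*R1:  [    0    -2  35/3     6 ]
R4 <- R4 - (5/3)*R1:  [    0     6  56/3     4 ]
R3 <- R3 - (1/4)*R2:  [      0       0  121/12    19/4 ]
R4 <- R4 - (-3/4)*R2:  [      0       0  281/12    31/4 ]
R4 <- R4 - (281/121)*R3:  [        0         0         0  -397/121 ]
Upper-triangular form:
[ 3   0      -7        -6 ]
[ 0  -8    19/3         5 ]
[ 0   0  121/12      19/4 ]
[ 0   0       0  -397/121 ]
det(A) = (-1)^0 * (3) * (-8) * (121/12) * (-397/121) = 794  (0 row swaps -> sign +1)

det(A) = 794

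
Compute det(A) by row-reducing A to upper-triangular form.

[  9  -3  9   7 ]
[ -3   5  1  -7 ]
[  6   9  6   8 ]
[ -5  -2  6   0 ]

Forward elimination:
R2 <- R2 - (-1/3)*R1:  [     0      4      4  -14/3 ]
R3 <- R3 - (2/3)*R1:  [    0    11     0  10/3 ]
R4 <- R4 - (-5/9)*R1:  [     0  -11/3     11   35/9 ]
R3 <- R3 - (11/4)*R2:  [    0     0   -11  97/6 ]
R4 <- R4 - (-11/12)*R2:  [     0      0   44/3  -7/18 ]
R4 <- R4 - (-4/3)*R3:  [     0      0      0  127/6 ]
Upper-triangular form:
[ 9  -3    9      7 ]
[ 0   4    4  -14/3 ]
[ 0   0  -11   97/6 ]
[ 0   0    0  127/6 ]
det(A) = (-1)^0 * (9) * (4) * (-11) * (127/6) = -8382  (0 row swaps -> sign +1)

det(A) = -8382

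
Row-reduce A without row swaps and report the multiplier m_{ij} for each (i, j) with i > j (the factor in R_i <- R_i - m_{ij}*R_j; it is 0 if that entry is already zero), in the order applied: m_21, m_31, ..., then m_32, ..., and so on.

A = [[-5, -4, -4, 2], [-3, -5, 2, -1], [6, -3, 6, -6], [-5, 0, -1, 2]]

Forward elimination:
R2 <- R2 - (3/5)*R1:  [     0  -13/5   22/5  -11/5 ]
R3 <- R3 - (-6/5)*R1:  [     0  -39/5    6/5  -18/5 ]
R4 <- R4 - (1)*R1:  [ 0  4  3  0 ]
R3 <- R3 - (3)*R2:  [   0    0  -12    3 ]
R4 <- R4 - (-20/13)*R2:  [      0       0  127/13  -44/13 ]
R4 <- R4 - (-127/156)*R3:  [      0       0       0  -49/52 ]
Multipliers (in order of application): m_{21} = 3/5, m_{31} = -6/5, m_{41} = 1, m_{32} = 3, m_{42} = -20/13, m_{43} = -127/156

multipliers: 3/5, -6/5, 1, 3, -20/13, -127/156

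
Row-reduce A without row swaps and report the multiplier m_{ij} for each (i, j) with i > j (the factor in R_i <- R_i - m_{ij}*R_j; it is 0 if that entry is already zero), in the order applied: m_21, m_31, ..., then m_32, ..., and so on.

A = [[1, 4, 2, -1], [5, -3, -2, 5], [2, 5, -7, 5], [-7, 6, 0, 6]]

Forward elimination:
R2 <- R2 - (5)*R1:  [   0  -23  -12   10 ]
R3 <- R3 - (2)*R1:  [   0   -3  -11    7 ]
R4 <- R4 - (-7)*R1:  [  0  34  14  -1 ]
R3 <- R3 - (3/23)*R2:  [       0        0  -217/23   131/23 ]
R4 <- R4 - (-34/23)*R2:  [      0       0  -86/23  317/23 ]
R4 <- R4 - (86/217)*R3:  [        0         0         0  2501/217 ]
Multipliers (in order of application): m_{21} = 5, m_{31} = 2, m_{41} = -7, m_{32} = 3/23, m_{42} = -34/23, m_{43} = 86/217

multipliers: 5, 2, -7, 3/23, -34/23, 86/217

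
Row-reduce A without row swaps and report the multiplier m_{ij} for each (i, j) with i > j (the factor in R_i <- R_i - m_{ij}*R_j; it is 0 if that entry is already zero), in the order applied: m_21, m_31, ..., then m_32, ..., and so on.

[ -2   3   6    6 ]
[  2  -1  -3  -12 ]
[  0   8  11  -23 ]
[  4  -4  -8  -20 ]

multipliers: -1, 0, -2, 4, 1, -1

Forward elimination:
R2 <- R2 - (-1)*R1:  [  0   2   3  -6 ]
R3: entry in column 1 is already 0 -> m_{31} = 0 (no row operation needed)
R4 <- R4 - (-2)*R1:  [  0   2   4  -8 ]
R3 <- R3 - (4)*R2:  [  0   0  -1   1 ]
R4 <- R4 - (1)*R2:  [  0   0   1  -2 ]
R4 <- R4 - (-1)*R3:  [  0   0   0  -1 ]
Multipliers (in order of application): m_{21} = -1, m_{31} = 0, m_{41} = -2, m_{32} = 4, m_{42} = 1, m_{43} = -1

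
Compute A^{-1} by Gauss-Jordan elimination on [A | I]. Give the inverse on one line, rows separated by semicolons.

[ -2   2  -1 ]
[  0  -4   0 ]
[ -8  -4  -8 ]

inverse = [-1 -5/8 1/8; 0 -1/4 0; 1 3/4 -1/4]

Gauss-Jordan on [A | I]:
R1 <- (1/-2)*R1:  [    1    -1   1/2  |  -1/2     0     0 ]
R3 <- R3 - (-8)*R1:  [   0  -12   -4  |   -4    0    1 ]
R2 <- (1/-4)*R2:  [    0     1     0  |     0  -1/4     0 ]
R1 <- R1 - (-1)*R2:  [    1     0   1/2  |  -1/2  -1/4     0 ]
R3 <- R3 - (-12)*R2:  [  0   0  -4  |  -4  -3   1 ]
R3 <- (1/-4)*R3:  [    0     0     1  |     1   3/4  -1/4 ]
R1 <- R1 - (1/2)*R3:  [    1     0     0  |    -1  -5/8   1/8 ]
Right block of [I | A^{-1}] is the inverse:
[ -1  -5/8   1/8 ]
[  0  -1/4     0 ]
[  1   3/4  -1/4 ]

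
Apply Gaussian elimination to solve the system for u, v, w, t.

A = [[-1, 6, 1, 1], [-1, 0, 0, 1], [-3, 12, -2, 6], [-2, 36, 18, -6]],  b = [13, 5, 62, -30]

Forward elimination on [A|b]:
R2 <- R2 - (1)*R1:  [  0  -6  -1   0  -8 ]
R3 <- R3 - (3)*R1:  [  0  -6  -5   3  23 ]
R4 <- R4 - (2)*R1:  [   0   24   16   -8  -56 ]
R3 <- R3 - (1)*R2:  [  0   0  -4   3  31 ]
R4 <- R4 - (-4)*R2:  [   0    0   12   -8  -88 ]
R4 <- R4 - (-3)*R3:  [ 0  0  0  1  5 ]
Row echelon form:
[ -1   6   1  1  |  13 ]
[  0  -6  -1  0  |  -8 ]
[  0   0  -4  3  |  31 ]
[  0   0   0  1  |   5 ]
Back-substitution:
t = (5) / 1 = 5
w = (31 - (3)*(5)) / -4 = -4
v = (-8 - (-1)*(-4)) / -6 = 2
u = (13 - (6)*(2) - (1)*(-4) - (1)*(5)) / -1 = 0

(0, 2, -4, 5)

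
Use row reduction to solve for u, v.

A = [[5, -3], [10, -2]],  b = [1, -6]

(-1, -2)

Forward elimination on [A|b]:
R2 <- R2 - (2)*R1:  [  0   4  -8 ]
Row echelon form:
[ 5  -3  |   1 ]
[ 0   4  |  -8 ]
Back-substitution:
v = (-8) / 4 = -2
u = (1 - (-3)*(-2)) / 5 = -1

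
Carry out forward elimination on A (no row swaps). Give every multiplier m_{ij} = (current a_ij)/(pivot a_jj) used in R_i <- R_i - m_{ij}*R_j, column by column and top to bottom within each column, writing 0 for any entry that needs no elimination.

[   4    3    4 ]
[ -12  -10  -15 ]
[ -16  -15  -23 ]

Forward elimination:
R2 <- R2 - (-3)*R1:  [  0  -1  -3 ]
R3 <- R3 - (-4)*R1:  [  0  -3  -7 ]
R3 <- R3 - (3)*R2:  [ 0  0  2 ]
Multipliers (in order of application): m_{21} = -3, m_{31} = -4, m_{32} = 3

multipliers: -3, -4, 3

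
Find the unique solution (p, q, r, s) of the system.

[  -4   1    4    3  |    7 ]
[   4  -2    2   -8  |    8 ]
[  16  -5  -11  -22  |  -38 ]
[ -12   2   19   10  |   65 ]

(5, -5, 5, 4)

Forward elimination on [A|b]:
R2 <- R2 - (-1)*R1:  [  0  -1   6  -5  15 ]
R3 <- R3 - (-4)*R1:  [   0   -1    5  -10  -10 ]
R4 <- R4 - (3)*R1:  [  0  -1   7   1  44 ]
R3 <- R3 - (1)*R2:  [   0    0   -1   -5  -25 ]
R4 <- R4 - (1)*R2:  [  0   0   1   6  29 ]
R4 <- R4 - (-1)*R3:  [ 0  0  0  1  4 ]
Row echelon form:
[ -4   1   4   3  |    7 ]
[  0  -1   6  -5  |   15 ]
[  0   0  -1  -5  |  -25 ]
[  0   0   0   1  |    4 ]
Back-substitution:
s = (4) / 1 = 4
r = (-25 - (-5)*(4)) / -1 = 5
q = (15 - (6)*(5) - (-5)*(4)) / -1 = -5
p = (7 - (1)*(-5) - (4)*(5) - (3)*(4)) / -4 = 5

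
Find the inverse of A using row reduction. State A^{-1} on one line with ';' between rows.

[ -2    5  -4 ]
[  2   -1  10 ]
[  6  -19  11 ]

inverse = [-179/40 -21/40 -23/20; -19/20 -1/20 -3/10; 4/5 1/5 1/5]

Gauss-Jordan on [A | I]:
R1 <- (1/-2)*R1:  [    1  -5/2     2  |  -1/2     0     0 ]
R2 <- R2 - (2)*R1:  [ 0  4  6  |  1  1  0 ]
R3 <- R3 - (6)*R1:  [  0  -4  -1  |   3   0   1 ]
R2 <- (1/4)*R2:  [   0    1  3/2  |  1/4  1/4    0 ]
R1 <- R1 - (-5/2)*R2:  [    1     0  23/4  |   1/8   5/8     0 ]
R3 <- R3 - (-4)*R2:  [ 0  0  5  |  4  1  1 ]
R3 <- (1/5)*R3:  [   0    0    1  |  4/5  1/5  1/5 ]
R1 <- R1 - (23/4)*R3:  [       1        0        0  |  -179/40   -21/40   -23/20 ]
R2 <- R2 - (3/2)*R3:  [      0       1       0  |  -19/20   -1/20   -3/10 ]
Right block of [I | A^{-1}] is the inverse:
[ -179/40  -21/40  -23/20 ]
[  -19/20   -1/20   -3/10 ]
[     4/5     1/5     1/5 ]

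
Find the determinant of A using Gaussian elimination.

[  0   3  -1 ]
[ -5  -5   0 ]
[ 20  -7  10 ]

det(A) = 15

Forward elimination:
R1 <-> R2   (pivot in column 1 was zero)
[ -5  -5   0 ]
[  0   3  -1 ]
[ 20  -7  10 ]
R3 <- R3 - (-4)*R1:  [   0  -27   10 ]
R3 <- R3 - (-9)*R2:  [ 0  0  1 ]
Upper-triangular form:
[ -5  -5   0 ]
[  0   3  -1 ]
[  0   0   1 ]
det(A) = (-1)^1 * (-5) * (3) * (1) = 15  (1 row swap -> sign -1)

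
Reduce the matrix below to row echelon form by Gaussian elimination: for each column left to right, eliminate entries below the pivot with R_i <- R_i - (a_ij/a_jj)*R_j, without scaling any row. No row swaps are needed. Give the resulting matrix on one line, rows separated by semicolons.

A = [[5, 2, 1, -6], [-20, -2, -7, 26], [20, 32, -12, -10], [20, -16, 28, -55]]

Forward elimination:
R2 <- R2 - (-4)*R1:  [  0   6  -3   2 ]
R3 <- R3 - (4)*R1:  [   0   24  -16   14 ]
R4 <- R4 - (4)*R1:  [   0  -24   24  -31 ]
R3 <- R3 - (4)*R2:  [  0   0  -4   6 ]
R4 <- R4 - (-4)*R2:  [   0    0   12  -23 ]
R4 <- R4 - (-3)*R3:  [  0   0   0  -5 ]
Row echelon form:
[ 5  2   1  -6 ]
[ 0  6  -3   2 ]
[ 0  0  -4   6 ]
[ 0  0   0  -5 ]

REF = [5 2 1 -6; 0 6 -3 2; 0 0 -4 6; 0 0 0 -5]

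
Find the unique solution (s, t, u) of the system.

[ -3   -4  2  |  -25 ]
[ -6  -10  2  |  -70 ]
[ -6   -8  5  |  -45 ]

(5, 5, 5)

Forward elimination on [A|b]:
R2 <- R2 - (2)*R1:  [   0   -2   -2  -20 ]
R3 <- R3 - (2)*R1:  [ 0  0  1  5 ]
Row echelon form:
[ -3  -4   2  |  -25 ]
[  0  -2  -2  |  -20 ]
[  0   0   1  |    5 ]
Back-substitution:
u = (5) / 1 = 5
t = (-20 - (-2)*(5)) / -2 = 5
s = (-25 - (-4)*(5) - (2)*(5)) / -3 = 5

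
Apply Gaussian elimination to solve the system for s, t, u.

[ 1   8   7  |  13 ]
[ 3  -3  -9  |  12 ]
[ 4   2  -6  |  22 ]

(5, 1, 0)

Forward elimination on [A|b]:
R2 <- R2 - (3)*R1:  [   0  -27  -30  -27 ]
R3 <- R3 - (4)*R1:  [   0  -30  -34  -30 ]
R3 <- R3 - (10/9)*R2:  [    0     0  -2/3     0 ]
Row echelon form:
[ 1    8     7  |   13 ]
[ 0  -27   -30  |  -27 ]
[ 0    0  -2/3  |    0 ]
Back-substitution:
u = (0) / (-2/3) = 0
t = (-27 - (-30)*(0)) / -27 = 1
s = (13 - (8)*(1) - (7)*(0)) / 1 = 5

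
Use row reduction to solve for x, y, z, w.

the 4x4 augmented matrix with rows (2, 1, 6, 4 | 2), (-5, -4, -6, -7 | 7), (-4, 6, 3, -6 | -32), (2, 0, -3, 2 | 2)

(-1, -4, 0, 2)

Forward elimination on [A|b]:
R2 <- R2 - (-5/2)*R1:  [    0  -3/2     9     3    12 ]
R3 <- R3 - (-2)*R1:  [   0    8   15    2  -28 ]
R4 <- R4 - (1)*R1:  [  0  -1  -9  -2   0 ]
R3 <- R3 - (-16/3)*R2:  [  0   0  63  18  36 ]
R4 <- R4 - (2/3)*R2:  [   0    0  -15   -4   -8 ]
R4 <- R4 - (-5/21)*R3:  [   0    0    0  2/7  4/7 ]
Row echelon form:
[ 2     1   6    4  |    2 ]
[ 0  -3/2   9    3  |   12 ]
[ 0     0  63   18  |   36 ]
[ 0     0   0  2/7  |  4/7 ]
Back-substitution:
w = (4/7) / (2/7) = 2
z = (36 - (18)*(2)) / 63 = 0
y = (12 - (9)*(0) - (3)*(2)) / (-3/2) = -4
x = (2 - (1)*(-4) - (6)*(0) - (4)*(2)) / 2 = -1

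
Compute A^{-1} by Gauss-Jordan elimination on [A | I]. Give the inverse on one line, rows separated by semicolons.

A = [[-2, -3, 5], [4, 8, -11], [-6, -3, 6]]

Gauss-Jordan on [A | I]:
R1 <- (1/-2)*R1:  [    1   3/2  -5/2  |  -1/2     0     0 ]
R2 <- R2 - (4)*R1:  [  0   2  -1  |   2   1   0 ]
R3 <- R3 - (-6)*R1:  [  0   6  -9  |  -3   0   1 ]
R2 <- (1/2)*R2:  [    0     1  -1/2  |     1   1/2     0 ]
R1 <- R1 - (3/2)*R2:  [    1     0  -7/4  |    -2  -3/4     0 ]
R3 <- R3 - (6)*R2:  [  0   0  -6  |  -9  -3   1 ]
R3 <- (1/-6)*R3:  [    0     0     1  |   3/2   1/2  -1/6 ]
R1 <- R1 - (-7/4)*R3:  [     1      0      0  |    5/8    1/8  -7/24 ]
R2 <- R2 - (-1/2)*R3:  [     0      1      0  |    7/4    3/4  -1/12 ]
Right block of [I | A^{-1}] is the inverse:
[ 5/8  1/8  -7/24 ]
[ 7/4  3/4  -1/12 ]
[ 3/2  1/2   -1/6 ]

inverse = [5/8 1/8 -7/24; 7/4 3/4 -1/12; 3/2 1/2 -1/6]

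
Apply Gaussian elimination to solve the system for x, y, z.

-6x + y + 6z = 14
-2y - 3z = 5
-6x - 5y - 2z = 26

Forward elimination on [A|b]:
R3 <- R3 - (1)*R1:  [  0  -6  -8  12 ]
R3 <- R3 - (3)*R2:  [  0   0   1  -3 ]
Row echelon form:
[ -6   1   6  |  14 ]
[  0  -2  -3  |   5 ]
[  0   0   1  |  -3 ]
Back-substitution:
z = (-3) / 1 = -3
y = (5 - (-3)*(-3)) / -2 = 2
x = (14 - (1)*(2) - (6)*(-3)) / -6 = -5

(-5, 2, -3)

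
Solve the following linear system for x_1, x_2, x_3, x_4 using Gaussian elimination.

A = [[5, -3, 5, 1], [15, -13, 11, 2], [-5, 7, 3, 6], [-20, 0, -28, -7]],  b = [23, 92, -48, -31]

Forward elimination on [A|b]:
R2 <- R2 - (3)*R1:  [  0  -4  -4  -1  23 ]
R3 <- R3 - (-1)*R1:  [   0    4    8    7  -25 ]
R4 <- R4 - (-4)*R1:  [   0  -12   -8   -3   61 ]
R3 <- R3 - (-1)*R2:  [  0   0   4   6  -2 ]
R4 <- R4 - (3)*R2:  [  0   0   4   0  -8 ]
R4 <- R4 - (1)*R3:  [  0   0   0  -6  -6 ]
Row echelon form:
[ 5  -3   5   1  |  23 ]
[ 0  -4  -4  -1  |  23 ]
[ 0   0   4   6  |  -2 ]
[ 0   0   0  -6  |  -6 ]
Back-substitution:
x_4 = (-6) / -6 = 1
x_3 = (-2 - (6)*(1)) / 4 = -2
x_2 = (23 - (-4)*(-2) - (-1)*(1)) / -4 = -4
x_1 = (23 - (-3)*(-4) - (5)*(-2) - (1)*(1)) / 5 = 4

(4, -4, -2, 1)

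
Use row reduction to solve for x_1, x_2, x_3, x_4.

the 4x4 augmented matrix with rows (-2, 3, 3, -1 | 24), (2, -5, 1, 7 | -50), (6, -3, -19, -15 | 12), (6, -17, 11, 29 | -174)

Forward elimination on [A|b]:
R2 <- R2 - (-1)*R1:  [   0   -2    4    6  -26 ]
R3 <- R3 - (-3)*R1:  [   0    6  -10  -18   84 ]
R4 <- R4 - (-3)*R1:  [    0    -8    20    26  -102 ]
R3 <- R3 - (-3)*R2:  [ 0  0  2  0  6 ]
R4 <- R4 - (4)*R2:  [ 0  0  4  2  2 ]
R4 <- R4 - (2)*R3:  [   0    0    0    2  -10 ]
Row echelon form:
[ -2   3  3  -1  |   24 ]
[  0  -2  4   6  |  -26 ]
[  0   0  2   0  |    6 ]
[  0   0  0   2  |  -10 ]
Back-substitution:
x_4 = (-10) / 2 = -5
x_3 = (6) / 2 = 3
x_2 = (-26 - (4)*(3) - (6)*(-5)) / -2 = 4
x_1 = (24 - (3)*(4) - (3)*(3) - (-1)*(-5)) / -2 = 1

(1, 4, 3, -5)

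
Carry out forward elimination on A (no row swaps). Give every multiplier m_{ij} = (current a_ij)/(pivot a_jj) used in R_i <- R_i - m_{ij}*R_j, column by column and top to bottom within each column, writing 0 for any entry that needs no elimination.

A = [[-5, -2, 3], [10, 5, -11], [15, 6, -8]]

multipliers: -2, -3, 0

Forward elimination:
R2 <- R2 - (-2)*R1:  [  0   1  -5 ]
R3 <- R3 - (-3)*R1:  [ 0  0  1 ]
R3: entry in column 2 is already 0 -> m_{32} = 0 (no row operation needed)
Multipliers (in order of application): m_{21} = -2, m_{31} = -3, m_{32} = 0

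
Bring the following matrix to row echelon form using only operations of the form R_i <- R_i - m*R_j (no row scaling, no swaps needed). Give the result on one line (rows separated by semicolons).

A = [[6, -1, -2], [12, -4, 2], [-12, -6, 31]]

Forward elimination:
R2 <- R2 - (2)*R1:  [  0  -2   6 ]
R3 <- R3 - (-2)*R1:  [  0  -8  27 ]
R3 <- R3 - (4)*R2:  [ 0  0  3 ]
Row echelon form:
[ 6  -1  -2 ]
[ 0  -2   6 ]
[ 0   0   3 ]

REF = [6 -1 -2; 0 -2 6; 0 0 3]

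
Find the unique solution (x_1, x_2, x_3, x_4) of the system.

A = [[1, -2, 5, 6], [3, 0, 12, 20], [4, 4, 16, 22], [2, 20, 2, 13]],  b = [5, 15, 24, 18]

(-3, 1, 2, 0)

Forward elimination on [A|b]:
R2 <- R2 - (3)*R1:  [  0   6  -3   2   0 ]
R3 <- R3 - (4)*R1:  [  0  12  -4  -2   4 ]
R4 <- R4 - (2)*R1:  [  0  24  -8   1   8 ]
R3 <- R3 - (2)*R2:  [  0   0   2  -6   4 ]
R4 <- R4 - (4)*R2:  [  0   0   4  -7   8 ]
R4 <- R4 - (2)*R3:  [ 0  0  0  5  0 ]
Row echelon form:
[ 1  -2   5   6  |  5 ]
[ 0   6  -3   2  |  0 ]
[ 0   0   2  -6  |  4 ]
[ 0   0   0   5  |  0 ]
Back-substitution:
x_4 = (0) / 5 = 0
x_3 = (4 - (-6)*(0)) / 2 = 2
x_2 = (0 - (-3)*(2) - (2)*(0)) / 6 = 1
x_1 = (5 - (-2)*(1) - (5)*(2) - (6)*(0)) / 1 = -3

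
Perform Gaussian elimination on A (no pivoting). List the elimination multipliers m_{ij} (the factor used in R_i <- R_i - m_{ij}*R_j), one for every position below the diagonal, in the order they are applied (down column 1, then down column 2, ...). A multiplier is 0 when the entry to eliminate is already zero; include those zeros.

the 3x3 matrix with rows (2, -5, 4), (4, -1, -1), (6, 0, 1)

multipliers: 2, 3, 5/3

Forward elimination:
R2 <- R2 - (2)*R1:  [  0   9  -9 ]
R3 <- R3 - (3)*R1:  [   0   15  -11 ]
R3 <- R3 - (5/3)*R2:  [ 0  0  4 ]
Multipliers (in order of application): m_{21} = 2, m_{31} = 3, m_{32} = 5/3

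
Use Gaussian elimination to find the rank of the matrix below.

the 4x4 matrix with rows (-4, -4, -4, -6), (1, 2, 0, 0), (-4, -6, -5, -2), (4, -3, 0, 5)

rank(A) = 4

Row reduction:
R2 <- R2 - (-1/4)*R1:  [    0     1    -1  -3/2 ]
R3 <- R3 - (1)*R1:  [  0  -2  -1   4 ]
R4 <- R4 - (-1)*R1:  [  0  -7  -4  -1 ]
R3 <- R3 - (-2)*R2:  [  0   0  -3   1 ]
R4 <- R4 - (-7)*R2:  [     0      0    -11  -23/2 ]
R4 <- R4 - (11/3)*R3:  [     0      0      0  -91/6 ]
Row echelon form:
[ -4  -4  -4     -6 ]
[  0   1  -1   -3/2 ]
[  0   0  -3      1 ]
[  0   0   0  -91/6 ]
Nonzero rows / pivot columns: 4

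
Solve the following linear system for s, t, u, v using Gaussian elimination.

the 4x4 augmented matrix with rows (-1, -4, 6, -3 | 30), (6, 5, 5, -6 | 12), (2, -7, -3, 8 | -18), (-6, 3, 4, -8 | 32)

(-1, -2, 2, -3)

Forward elimination on [A|b]:
R2 <- R2 - (-6)*R1:  [   0  -19   41  -24  192 ]
R3 <- R3 - (-2)*R1:  [   0  -15    9    2   42 ]
R4 <- R4 - (6)*R1:  [    0    27   -32    10  -148 ]
R3 <- R3 - (15/19)*R2:  [        0         0   -444/19    398/19  -2082/19 ]
R4 <- R4 - (-27/19)*R2:  [       0        0   499/19  -458/19  2372/19 ]
R4 <- R4 - (-499/444)*R3:  [        0         0         0  -125/222    125/74 ]
Row echelon form:
[ -1   -4        6        -3  |        30 ]
[  0  -19       41       -24  |       192 ]
[  0    0  -444/19    398/19  |  -2082/19 ]
[  0    0        0  -125/222  |    125/74 ]
Back-substitution:
v = (125/74) / (-125/222) = -3
u = (-2082/19 - (398/19)*(-3)) / (-444/19) = 2
t = (192 - (41)*(2) - (-24)*(-3)) / -19 = -2
s = (30 - (-4)*(-2) - (6)*(2) - (-3)*(-3)) / -1 = -1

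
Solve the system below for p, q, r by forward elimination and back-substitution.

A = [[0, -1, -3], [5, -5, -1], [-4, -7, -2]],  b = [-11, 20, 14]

Forward elimination on [A|b]:
R1 <-> R2   (pivot in column 1 was zero)
[  5  -5  -1   20 ]
[  0  -1  -3  -11 ]
[ -4  -7  -2   14 ]
R3 <- R3 - (-4/5)*R1:  [     0    -11  -14/5     30 ]
R3 <- R3 - (11)*R2:  [     0      0  151/5    151 ]
Row echelon form:
[ 5  -5     -1  |   20 ]
[ 0  -1     -3  |  -11 ]
[ 0   0  151/5  |  151 ]
Back-substitution:
r = (151) / (151/5) = 5
q = (-11 - (-3)*(5)) / -1 = -4
p = (20 - (-5)*(-4) - (-1)*(5)) / 5 = 1

(1, -4, 5)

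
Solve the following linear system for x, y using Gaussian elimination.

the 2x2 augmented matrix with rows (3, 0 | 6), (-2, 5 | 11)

(2, 3)

Forward elimination on [A|b]:
R2 <- R2 - (-2/3)*R1:  [  0   5  15 ]
Row echelon form:
[ 3  0  |   6 ]
[ 0  5  |  15 ]
Back-substitution:
y = (15) / 5 = 3
x = (6) / 3 = 2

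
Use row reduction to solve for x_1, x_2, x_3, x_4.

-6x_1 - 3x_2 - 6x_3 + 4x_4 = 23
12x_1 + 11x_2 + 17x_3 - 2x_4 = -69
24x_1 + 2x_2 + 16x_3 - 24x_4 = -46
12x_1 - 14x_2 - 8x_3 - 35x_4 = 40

Forward elimination on [A|b]:
R2 <- R2 - (-2)*R1:  [   0    5    5    6  -23 ]
R3 <- R3 - (-4)*R1:  [   0  -10   -8   -8   46 ]
R4 <- R4 - (-2)*R1:  [   0  -20  -20  -27   86 ]
R3 <- R3 - (-2)*R2:  [ 0  0  2  4  0 ]
R4 <- R4 - (-4)*R2:  [  0   0   0  -3  -6 ]
Row echelon form:
[ -6  -3  -6   4  |   23 ]
[  0   5   5   6  |  -23 ]
[  0   0   2   4  |    0 ]
[  0   0   0  -3  |   -6 ]
Back-substitution:
x_4 = (-6) / -3 = 2
x_3 = (0 - (4)*(2)) / 2 = -4
x_2 = (-23 - (5)*(-4) - (6)*(2)) / 5 = -3
x_1 = (23 - (-3)*(-3) - (-6)*(-4) - (4)*(2)) / -6 = 3

(3, -3, -4, 2)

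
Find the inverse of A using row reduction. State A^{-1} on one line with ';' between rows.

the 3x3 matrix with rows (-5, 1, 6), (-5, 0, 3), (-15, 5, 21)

Gauss-Jordan on [A | I]:
R1 <- (1/-5)*R1:  [    1  -1/5  -6/5  |  -1/5     0     0 ]
R2 <- R2 - (-5)*R1:  [  0  -1  -3  |  -1   1   0 ]
R3 <- R3 - (-15)*R1:  [  0   2   3  |  -3   0   1 ]
R2 <- (1/-1)*R2:  [  0   1   3  |   1  -1   0 ]
R1 <- R1 - (-1/5)*R2:  [    1     0  -3/5  |     0  -1/5     0 ]
R3 <- R3 - (2)*R2:  [  0   0  -3  |  -5   2   1 ]
R3 <- (1/-3)*R3:  [    0     0     1  |   5/3  -2/3  -1/3 ]
R1 <- R1 - (-3/5)*R3:  [    1     0     0  |     1  -3/5  -1/5 ]
R2 <- R2 - (3)*R3:  [  0   1   0  |  -4   1   1 ]
Right block of [I | A^{-1}] is the inverse:
[   1  -3/5  -1/5 ]
[  -4     1     1 ]
[ 5/3  -2/3  -1/3 ]

inverse = [1 -3/5 -1/5; -4 1 1; 5/3 -2/3 -1/3]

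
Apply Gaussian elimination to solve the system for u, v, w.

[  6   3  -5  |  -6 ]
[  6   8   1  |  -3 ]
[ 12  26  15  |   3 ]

Forward elimination on [A|b]:
R2 <- R2 - (1)*R1:  [ 0  5  6  3 ]
R3 <- R3 - (2)*R1:  [  0  20  25  15 ]
R3 <- R3 - (4)*R2:  [ 0  0  1  3 ]
Row echelon form:
[ 6  3  -5  |  -6 ]
[ 0  5   6  |   3 ]
[ 0  0   1  |   3 ]
Back-substitution:
w = (3) / 1 = 3
v = (3 - (6)*(3)) / 5 = -3
u = (-6 - (3)*(-3) - (-5)*(3)) / 6 = 3

(3, -3, 3)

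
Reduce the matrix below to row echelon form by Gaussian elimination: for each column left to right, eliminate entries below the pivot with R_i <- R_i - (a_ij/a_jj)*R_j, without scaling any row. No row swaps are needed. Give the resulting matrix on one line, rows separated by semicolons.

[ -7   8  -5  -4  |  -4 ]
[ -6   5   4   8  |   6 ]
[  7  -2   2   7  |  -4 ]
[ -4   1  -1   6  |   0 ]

REF = [-7 8 -5 -4 -4; 0 -13/7 58/7 80/7 66/7; 0 0 309/13 519/13 292/13; 0 0 0 1025/103 -262/103]

Forward elimination:
R2 <- R2 - (6/7)*R1:  [     0  -13/7   58/7   80/7   66/7 ]
R3 <- R3 - (-1)*R1:  [  0   6  -3   3  -8 ]
R4 <- R4 - (4/7)*R1:  [     0  -25/7   13/7   58/7   16/7 ]
R3 <- R3 - (-42/13)*R2:  [      0       0  309/13  519/13  292/13 ]
R4 <- R4 - (25/13)*R2:  [       0        0  -183/13  -178/13  -206/13 ]
R4 <- R4 - (-61/103)*R3:  [        0         0         0  1025/103  -262/103 ]
Row echelon form:
[ -7      8      -5        -4  |        -4 ]
[  0  -13/7    58/7      80/7  |      66/7 ]
[  0      0  309/13    519/13  |    292/13 ]
[  0      0       0  1025/103  |  -262/103 ]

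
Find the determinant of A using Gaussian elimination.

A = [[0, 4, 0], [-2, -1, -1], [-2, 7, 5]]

det(A) = 48

Forward elimination:
R1 <-> R2   (pivot in column 1 was zero)
[ -2  -1  -1 ]
[  0   4   0 ]
[ -2   7   5 ]
R3 <- R3 - (1)*R1:  [ 0  8  6 ]
R3 <- R3 - (2)*R2:  [ 0  0  6 ]
Upper-triangular form:
[ -2  -1  -1 ]
[  0   4   0 ]
[  0   0   6 ]
det(A) = (-1)^1 * (-2) * (4) * (6) = 48  (1 row swap -> sign -1)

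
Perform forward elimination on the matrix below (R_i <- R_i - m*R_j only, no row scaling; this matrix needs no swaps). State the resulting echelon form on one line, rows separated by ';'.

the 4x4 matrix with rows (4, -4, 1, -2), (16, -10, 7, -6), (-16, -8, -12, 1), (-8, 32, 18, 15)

REF = [4 -4 1 -2; 0 6 3 2; 0 0 4 1; 0 0 0 1]

Forward elimination:
R2 <- R2 - (4)*R1:  [ 0  6  3  2 ]
R3 <- R3 - (-4)*R1:  [   0  -24   -8   -7 ]
R4 <- R4 - (-2)*R1:  [  0  24  20  11 ]
R3 <- R3 - (-4)*R2:  [ 0  0  4  1 ]
R4 <- R4 - (4)*R2:  [ 0  0  8  3 ]
R4 <- R4 - (2)*R3:  [ 0  0  0  1 ]
Row echelon form:
[ 4  -4  1  -2 ]
[ 0   6  3   2 ]
[ 0   0  4   1 ]
[ 0   0  0   1 ]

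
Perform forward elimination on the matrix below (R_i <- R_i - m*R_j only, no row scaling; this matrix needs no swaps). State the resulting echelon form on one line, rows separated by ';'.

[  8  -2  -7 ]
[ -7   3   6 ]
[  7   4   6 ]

Forward elimination:
R2 <- R2 - (-7/8)*R1:  [    0   5/4  -1/8 ]
R3 <- R3 - (7/8)*R1:  [    0  23/4  97/8 ]
R3 <- R3 - (23/5)*R2:  [      0       0  127/10 ]
Row echelon form:
[ 8   -2      -7 ]
[ 0  5/4    -1/8 ]
[ 0    0  127/10 ]

REF = [8 -2 -7; 0 5/4 -1/8; 0 0 127/10]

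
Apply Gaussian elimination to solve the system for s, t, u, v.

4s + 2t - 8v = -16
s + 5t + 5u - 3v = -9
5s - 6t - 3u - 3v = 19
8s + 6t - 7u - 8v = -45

Forward elimination on [A|b]:
R2 <- R2 - (1/4)*R1:  [   0  9/2    5   -1   -5 ]
R3 <- R3 - (5/4)*R1:  [     0  -17/2     -3      7     39 ]
R4 <- R4 - (2)*R1:  [   0    2   -7    8  -13 ]
R3 <- R3 - (-17/9)*R2:  [     0      0   58/9   46/9  266/9 ]
R4 <- R4 - (4/9)*R2:  [     0      0  -83/9   76/9  -97/9 ]
R4 <- R4 - (-83/58)*R3:  [      0       0       0  457/29  914/29 ]
Row echelon form:
[ 4    2     0      -8  |     -16 ]
[ 0  9/2     5      -1  |      -5 ]
[ 0    0  58/9    46/9  |   266/9 ]
[ 0    0     0  457/29  |  914/29 ]
Back-substitution:
v = (914/29) / (457/29) = 2
u = (266/9 - (46/9)*(2)) / (58/9) = 3
t = (-5 - (5)*(3) - (-1)*(2)) / (9/2) = -4
s = (-16 - (2)*(-4) - (-8)*(2)) / 4 = 2

(2, -4, 3, 2)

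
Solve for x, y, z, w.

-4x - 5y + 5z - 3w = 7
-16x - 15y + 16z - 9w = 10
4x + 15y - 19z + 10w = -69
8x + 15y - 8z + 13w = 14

Forward elimination on [A|b]:
R2 <- R2 - (4)*R1:  [   0    5   -4    3  -18 ]
R3 <- R3 - (-1)*R1:  [   0   10  -14    7  -62 ]
R4 <- R4 - (-2)*R1:  [  0   5   2   7  28 ]
R3 <- R3 - (2)*R2:  [   0    0   -6    1  -26 ]
R4 <- R4 - (1)*R2:  [  0   0   6   4  46 ]
R4 <- R4 - (-1)*R3:  [  0   0   0   5  20 ]
Row echelon form:
[ -4  -5   5  -3  |    7 ]
[  0   5  -4   3  |  -18 ]
[  0   0  -6   1  |  -26 ]
[  0   0   0   5  |   20 ]
Back-substitution:
w = (20) / 5 = 4
z = (-26 - (1)*(4)) / -6 = 5
y = (-18 - (-4)*(5) - (3)*(4)) / 5 = -2
x = (7 - (-5)*(-2) - (5)*(5) - (-3)*(4)) / -4 = 4

(4, -2, 5, 4)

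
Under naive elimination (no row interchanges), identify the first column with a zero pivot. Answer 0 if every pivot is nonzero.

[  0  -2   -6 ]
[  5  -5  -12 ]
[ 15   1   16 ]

Naive forward elimination:
Pivot entry (1,1) is zero but row 2 has 5 in column 1 -> naive elimination stops; a row interchange (e.g. R1 <-> R2) would be required here.

first zero-pivot column = 1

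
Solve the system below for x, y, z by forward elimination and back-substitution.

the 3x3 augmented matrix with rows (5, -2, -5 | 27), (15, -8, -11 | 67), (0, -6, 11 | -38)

(1, -1, -4)

Forward elimination on [A|b]:
R2 <- R2 - (3)*R1:  [   0   -2    4  -14 ]
R3 <- R3 - (3)*R2:  [  0   0  -1   4 ]
Row echelon form:
[ 5  -2  -5  |   27 ]
[ 0  -2   4  |  -14 ]
[ 0   0  -1  |    4 ]
Back-substitution:
z = (4) / -1 = -4
y = (-14 - (4)*(-4)) / -2 = -1
x = (27 - (-2)*(-1) - (-5)*(-4)) / 5 = 1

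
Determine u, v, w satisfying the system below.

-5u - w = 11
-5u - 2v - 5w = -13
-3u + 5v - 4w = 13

(-3, 4, 4)

Forward elimination on [A|b]:
R2 <- R2 - (1)*R1:  [   0   -2   -4  -24 ]
R3 <- R3 - (3/5)*R1:  [     0      5  -17/5   32/5 ]
R3 <- R3 - (-5/2)*R2:  [      0       0   -67/5  -268/5 ]
Row echelon form:
[ -5   0     -1  |      11 ]
[  0  -2     -4  |     -24 ]
[  0   0  -67/5  |  -268/5 ]
Back-substitution:
w = (-268/5) / (-67/5) = 4
v = (-24 - (-4)*(4)) / -2 = 4
u = (11 - (-1)*(4)) / -5 = -3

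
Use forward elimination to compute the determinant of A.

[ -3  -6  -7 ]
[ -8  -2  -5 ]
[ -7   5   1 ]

det(A) = 51

Forward elimination:
R2 <- R2 - (8/3)*R1:  [    0    14  41/3 ]
R3 <- R3 - (7/3)*R1:  [    0    19  52/3 ]
R3 <- R3 - (19/14)*R2:  [      0       0  -17/14 ]
Upper-triangular form:
[ -3  -6      -7 ]
[  0  14    41/3 ]
[  0   0  -17/14 ]
det(A) = (-1)^0 * (-3) * (14) * (-17/14) = 51  (0 row swaps -> sign +1)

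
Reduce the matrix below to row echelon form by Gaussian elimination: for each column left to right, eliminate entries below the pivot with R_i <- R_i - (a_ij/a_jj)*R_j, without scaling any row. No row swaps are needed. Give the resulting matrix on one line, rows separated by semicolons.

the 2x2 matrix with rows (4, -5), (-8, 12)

REF = [4 -5; 0 2]

Forward elimination:
R2 <- R2 - (-2)*R1:  [ 0  2 ]
Row echelon form:
[ 4  -5 ]
[ 0   2 ]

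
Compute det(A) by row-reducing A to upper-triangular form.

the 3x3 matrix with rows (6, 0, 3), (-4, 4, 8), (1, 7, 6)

det(A) = -288

Forward elimination:
R2 <- R2 - (-2/3)*R1:  [  0   4  10 ]
R3 <- R3 - (1/6)*R1:  [    0     7  11/2 ]
R3 <- R3 - (7/4)*R2:  [   0    0  -12 ]
Upper-triangular form:
[ 6  0    3 ]
[ 0  4   10 ]
[ 0  0  -12 ]
det(A) = (-1)^0 * (6) * (4) * (-12) = -288  (0 row swaps -> sign +1)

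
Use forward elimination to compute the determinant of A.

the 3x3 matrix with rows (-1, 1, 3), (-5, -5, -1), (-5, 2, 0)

det(A) = -102

Forward elimination:
R2 <- R2 - (5)*R1:  [   0  -10  -16 ]
R3 <- R3 - (5)*R1:  [   0   -3  -15 ]
R3 <- R3 - (3/10)*R2:  [     0      0  -51/5 ]
Upper-triangular form:
[ -1    1      3 ]
[  0  -10    -16 ]
[  0    0  -51/5 ]
det(A) = (-1)^0 * (-1) * (-10) * (-51/5) = -102  (0 row swaps -> sign +1)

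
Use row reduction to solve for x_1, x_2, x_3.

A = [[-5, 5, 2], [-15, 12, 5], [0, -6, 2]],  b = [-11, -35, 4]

Forward elimination on [A|b]:
R2 <- R2 - (3)*R1:  [  0  -3  -1  -2 ]
R3 <- R3 - (2)*R2:  [ 0  0  4  8 ]
Row echelon form:
[ -5   5   2  |  -11 ]
[  0  -3  -1  |   -2 ]
[  0   0   4  |    8 ]
Back-substitution:
x_3 = (8) / 4 = 2
x_2 = (-2 - (-1)*(2)) / -3 = 0
x_1 = (-11 - (5)*(0) - (2)*(2)) / -5 = 3

(3, 0, 2)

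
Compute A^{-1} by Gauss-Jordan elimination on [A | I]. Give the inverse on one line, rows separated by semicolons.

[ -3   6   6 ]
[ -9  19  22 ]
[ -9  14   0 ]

Gauss-Jordan on [A | I]:
R1 <- (1/-3)*R1:  [    1    -2    -2  |  -1/3     0     0 ]
R2 <- R2 - (-9)*R1:  [  0   1   4  |  -3   1   0 ]
R3 <- R3 - (-9)*R1:  [   0   -4  -18  |   -3    0    1 ]
R1 <- R1 - (-2)*R2:  [     1      0      6  |  -19/3      2      0 ]
R3 <- R3 - (-4)*R2:  [   0    0   -2  |  -15    4    1 ]
R3 <- (1/-2)*R3:  [    0     0     1  |  15/2    -2  -1/2 ]
R1 <- R1 - (6)*R3:  [      1       0       0  |  -154/3      14       3 ]
R2 <- R2 - (4)*R3:  [   0    1    0  |  -33    9    2 ]
Right block of [I | A^{-1}] is the inverse:
[ -154/3  14     3 ]
[    -33   9     2 ]
[   15/2  -2  -1/2 ]

inverse = [-154/3 14 3; -33 9 2; 15/2 -2 -1/2]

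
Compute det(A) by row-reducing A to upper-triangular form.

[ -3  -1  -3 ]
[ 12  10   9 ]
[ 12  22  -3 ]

Forward elimination:
R2 <- R2 - (-4)*R1:  [  0   6  -3 ]
R3 <- R3 - (-4)*R1:  [   0   18  -15 ]
R3 <- R3 - (3)*R2:  [  0   0  -6 ]
Upper-triangular form:
[ -3  -1  -3 ]
[  0   6  -3 ]
[  0   0  -6 ]
det(A) = (-1)^0 * (-3) * (6) * (-6) = 108  (0 row swaps -> sign +1)

det(A) = 108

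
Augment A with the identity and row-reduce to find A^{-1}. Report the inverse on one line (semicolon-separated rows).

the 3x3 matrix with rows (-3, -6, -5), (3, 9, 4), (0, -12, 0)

inverse = [4/3 5/3 7/12; 0 0 -1/12; -1 -1 -1/4]

Gauss-Jordan on [A | I]:
R1 <- (1/-3)*R1:  [    1     2   5/3  |  -1/3     0     0 ]
R2 <- R2 - (3)*R1:  [  0   3  -1  |   1   1   0 ]
R2 <- (1/3)*R2:  [    0     1  -1/3  |   1/3   1/3     0 ]
R1 <- R1 - (2)*R2:  [    1     0   7/3  |    -1  -2/3     0 ]
R3 <- R3 - (-12)*R2:  [  0   0  -4  |   4   4   1 ]
R3 <- (1/-4)*R3:  [    0     0     1  |    -1    -1  -1/4 ]
R1 <- R1 - (7/3)*R3:  [    1     0     0  |   4/3   5/3  7/12 ]
R2 <- R2 - (-1/3)*R3:  [     0      1      0  |      0      0  -1/12 ]
Right block of [I | A^{-1}] is the inverse:
[ 4/3  5/3   7/12 ]
[   0    0  -1/12 ]
[  -1   -1   -1/4 ]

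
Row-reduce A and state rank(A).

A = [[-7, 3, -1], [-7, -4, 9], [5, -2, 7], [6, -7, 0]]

Row reduction:
R2 <- R2 - (1)*R1:  [  0  -7  10 ]
R3 <- R3 - (-5/7)*R1:  [    0   1/7  44/7 ]
R4 <- R4 - (-6/7)*R1:  [     0  -31/7   -6/7 ]
R3 <- R3 - (-1/49)*R2:  [      0       0  318/49 ]
R4 <- R4 - (31/49)*R2:  [       0        0  -352/49 ]
R4 <- R4 - (-176/159)*R3:  [ 0  0  0 ]
Row echelon form:
[ -7   3      -1 ]
[  0  -7      10 ]
[  0   0  318/49 ]
[  0   0       0 ]
Nonzero rows / pivot columns: 3

rank(A) = 3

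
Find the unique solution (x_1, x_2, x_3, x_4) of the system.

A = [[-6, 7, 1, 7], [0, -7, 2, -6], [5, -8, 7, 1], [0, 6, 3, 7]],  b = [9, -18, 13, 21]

Forward elimination on [A|b]:
R3 <- R3 - (-5/6)*R1:  [     0  -13/6   47/6   41/6   41/2 ]
R3 <- R3 - (13/42)*R2:  [      0       0  101/14  365/42  365/14 ]
R4 <- R4 - (-6/7)*R2:  [    0     0  33/7  13/7  39/7 ]
R4 <- R4 - (66/101)*R3:  [         0          0          0   -386/101  -1158/101 ]
Row echelon form:
[ -6   7       1         7  |          9 ]
[  0  -7       2        -6  |        -18 ]
[  0   0  101/14    365/42  |     365/14 ]
[  0   0       0  -386/101  |  -1158/101 ]
Back-substitution:
x_4 = (-1158/101) / (-386/101) = 3
x_3 = (365/14 - (365/42)*(3)) / (101/14) = 0
x_2 = (-18 - (2)*(0) - (-6)*(3)) / -7 = 0
x_1 = (9 - (7)*(0) - (1)*(0) - (7)*(3)) / -6 = 2

(2, 0, 0, 3)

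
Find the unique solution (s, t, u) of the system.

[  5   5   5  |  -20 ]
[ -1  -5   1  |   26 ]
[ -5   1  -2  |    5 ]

Forward elimination on [A|b]:
R2 <- R2 - (-1/5)*R1:  [  0  -4   2  22 ]
R3 <- R3 - (-1)*R1:  [   0    6    3  -15 ]
R3 <- R3 - (-3/2)*R2:  [  0   0   6  18 ]
Row echelon form:
[ 5   5  5  |  -20 ]
[ 0  -4  2  |   22 ]
[ 0   0  6  |   18 ]
Back-substitution:
u = (18) / 6 = 3
t = (22 - (2)*(3)) / -4 = -4
s = (-20 - (5)*(-4) - (5)*(3)) / 5 = -3

(-3, -4, 3)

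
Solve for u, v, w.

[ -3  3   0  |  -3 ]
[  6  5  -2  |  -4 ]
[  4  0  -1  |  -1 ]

Forward elimination on [A|b]:
R2 <- R2 - (-2)*R1:  [   0   11   -2  -10 ]
R3 <- R3 - (-4/3)*R1:  [  0   4  -1  -5 ]
R3 <- R3 - (4/11)*R2:  [      0       0   -3/11  -15/11 ]
Row echelon form:
[ -3   3      0  |      -3 ]
[  0  11     -2  |     -10 ]
[  0   0  -3/11  |  -15/11 ]
Back-substitution:
w = (-15/11) / (-3/11) = 5
v = (-10 - (-2)*(5)) / 11 = 0
u = (-3 - (3)*(0)) / -3 = 1

(1, 0, 5)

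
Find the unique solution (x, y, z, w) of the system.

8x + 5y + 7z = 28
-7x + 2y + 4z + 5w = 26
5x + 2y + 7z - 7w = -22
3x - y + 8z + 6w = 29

Forward elimination on [A|b]:
R2 <- R2 - (-7/8)*R1:  [     0   51/8   81/8      5  101/2 ]
R3 <- R3 - (5/8)*R1:  [     0   -9/8   21/8     -7  -79/2 ]
R4 <- R4 - (3/8)*R1:  [     0  -23/8   43/8      6   37/2 ]
R3 <- R3 - (-3/17)*R2:  [       0        0    75/17  -104/17  -520/17 ]
R4 <- R4 - (-23/51)*R2:  [       0        0   169/17   421/51  2105/51 ]
R4 <- R4 - (169/75)*R3:  [      0       0       0  551/25   551/5 ]
Row echelon form:
[ 8     5      7        0  |       28 ]
[ 0  51/8   81/8        5  |    101/2 ]
[ 0     0  75/17  -104/17  |  -520/17 ]
[ 0     0      0   551/25  |    551/5 ]
Back-substitution:
w = (551/5) / (551/25) = 5
z = (-520/17 - (-104/17)*(5)) / (75/17) = 0
y = (101/2 - (81/8)*(0) - (5)*(5)) / (51/8) = 4
x = (28 - (5)*(4) - (7)*(0)) / 8 = 1

(1, 4, 0, 5)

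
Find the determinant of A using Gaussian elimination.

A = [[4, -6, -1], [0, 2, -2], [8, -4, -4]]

det(A) = 48

Forward elimination:
R3 <- R3 - (2)*R1:  [  0   8  -2 ]
R3 <- R3 - (4)*R2:  [ 0  0  6 ]
Upper-triangular form:
[ 4  -6  -1 ]
[ 0   2  -2 ]
[ 0   0   6 ]
det(A) = (-1)^0 * (4) * (2) * (6) = 48  (0 row swaps -> sign +1)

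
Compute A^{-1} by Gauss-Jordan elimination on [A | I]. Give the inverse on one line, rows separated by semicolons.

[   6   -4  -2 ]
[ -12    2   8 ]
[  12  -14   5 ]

inverse = [-61/90 -4/15 7/45; -13/15 -3/10 2/15; -4/5 -1/5 1/5]

Gauss-Jordan on [A | I]:
R1 <- (1/6)*R1:  [    1  -2/3  -1/3  |   1/6     0     0 ]
R2 <- R2 - (-12)*R1:  [  0  -6   4  |   2   1   0 ]
R3 <- R3 - (12)*R1:  [  0  -6   9  |  -2   0   1 ]
R2 <- (1/-6)*R2:  [    0     1  -2/3  |  -1/3  -1/6     0 ]
R1 <- R1 - (-2/3)*R2:  [     1      0   -7/9  |  -1/18   -1/9      0 ]
R3 <- R3 - (-6)*R2:  [  0   0   5  |  -4  -1   1 ]
R3 <- (1/5)*R3:  [    0     0     1  |  -4/5  -1/5   1/5 ]
R1 <- R1 - (-7/9)*R3:  [      1       0       0  |  -61/90   -4/15    7/45 ]
R2 <- R2 - (-2/3)*R3:  [      0       1       0  |  -13/15   -3/10    2/15 ]
Right block of [I | A^{-1}] is the inverse:
[ -61/90  -4/15  7/45 ]
[ -13/15  -3/10  2/15 ]
[   -4/5   -1/5   1/5 ]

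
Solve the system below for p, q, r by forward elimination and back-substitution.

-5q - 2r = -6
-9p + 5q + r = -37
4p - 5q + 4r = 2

(5, 2, -2)

Forward elimination on [A|b]:
R1 <-> R2   (pivot in column 1 was zero)
[ -9   5   1  -37 ]
[  0  -5  -2   -6 ]
[  4  -5   4    2 ]
R3 <- R3 - (-4/9)*R1:  [      0   -25/9    40/9  -130/9 ]
R3 <- R3 - (5/9)*R2:  [      0       0    50/9  -100/9 ]
Row echelon form:
[ -9   5     1  |     -37 ]
[  0  -5    -2  |      -6 ]
[  0   0  50/9  |  -100/9 ]
Back-substitution:
r = (-100/9) / (50/9) = -2
q = (-6 - (-2)*(-2)) / -5 = 2
p = (-37 - (5)*(2) - (1)*(-2)) / -9 = 5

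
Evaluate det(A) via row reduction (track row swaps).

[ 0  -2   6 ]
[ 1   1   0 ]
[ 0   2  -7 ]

Forward elimination:
R1 <-> R2   (pivot in column 1 was zero)
[ 1   1   0 ]
[ 0  -2   6 ]
[ 0   2  -7 ]
R3 <- R3 - (-1)*R2:  [  0   0  -1 ]
Upper-triangular form:
[ 1   1   0 ]
[ 0  -2   6 ]
[ 0   0  -1 ]
det(A) = (-1)^1 * (1) * (-2) * (-1) = -2  (1 row swap -> sign -1)

det(A) = -2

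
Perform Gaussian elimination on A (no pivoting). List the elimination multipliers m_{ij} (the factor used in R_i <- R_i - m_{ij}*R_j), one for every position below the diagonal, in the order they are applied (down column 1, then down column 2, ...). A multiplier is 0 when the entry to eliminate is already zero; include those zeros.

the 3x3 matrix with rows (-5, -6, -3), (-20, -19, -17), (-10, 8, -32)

Forward elimination:
R2 <- R2 - (4)*R1:  [  0   5  -5 ]
R3 <- R3 - (2)*R1:  [   0   20  -26 ]
R3 <- R3 - (4)*R2:  [  0   0  -6 ]
Multipliers (in order of application): m_{21} = 4, m_{31} = 2, m_{32} = 4

multipliers: 4, 2, 4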